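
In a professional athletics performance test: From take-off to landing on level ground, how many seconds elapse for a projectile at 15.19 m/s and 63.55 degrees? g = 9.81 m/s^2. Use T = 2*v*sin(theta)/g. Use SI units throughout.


T = 2*v*sin(theta)/g
sin(theta) = sin(63.55 deg) = 0.8953
T = 2*15.19*0.8953 / 9.81
T = 27.1999 / 9.81 = 2.7727 s

2.7727 s


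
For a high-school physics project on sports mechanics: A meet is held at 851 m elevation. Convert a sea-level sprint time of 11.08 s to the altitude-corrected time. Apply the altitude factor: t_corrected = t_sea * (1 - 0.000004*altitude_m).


Correction factor = 1 - 0.000004 * 851 = 0.996596
t_corrected = t_sea * factor = 11.08 * 0.996596
t_corrected = 11.0423 s

11.0423 s


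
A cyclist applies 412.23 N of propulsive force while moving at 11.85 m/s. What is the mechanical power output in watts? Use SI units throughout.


P = F * v
P = 412.23 * 11.85
P = 4884.9255 W

4884.9255 W


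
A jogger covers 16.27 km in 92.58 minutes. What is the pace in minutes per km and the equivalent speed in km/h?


Pace = time / distance = 92.58 min / 16.27 km = 5.6902 min/km
Speed = distance / time_in_hours = 16.27 / 1.543 hr
Speed = 10.5444 km/h

5.6902 min/km, 10.5444 km/h


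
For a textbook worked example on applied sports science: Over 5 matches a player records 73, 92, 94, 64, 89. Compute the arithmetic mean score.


Average = sum / n
Sum = 412
Average = 412 / 5 = 82.4

82.4


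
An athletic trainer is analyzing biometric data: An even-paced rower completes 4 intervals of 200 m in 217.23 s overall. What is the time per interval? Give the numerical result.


Split time = total_time / n_laps = 217.23 / 4
Split time = 54.3075 s per lap

54.3075 s


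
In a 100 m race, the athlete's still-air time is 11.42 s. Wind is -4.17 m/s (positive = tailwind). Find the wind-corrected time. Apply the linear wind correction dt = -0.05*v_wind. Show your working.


dt = -0.05 * v_wind = -0.05 * -4.17 = 0.2085 s
t_corrected = t_still + dt = 11.42 + (0.2085)
t_corrected = 11.6285 s

11.6285 s


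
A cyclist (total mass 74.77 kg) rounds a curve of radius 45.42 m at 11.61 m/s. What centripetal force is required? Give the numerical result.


Fc = m * v^2 / r
v^2 = 11.61^2 = 134.7921
Fc = 74.77 * 134.7921 / 45.42
Fc = 10078.4053 / 45.42 = 221.8936 N

221.8936 N


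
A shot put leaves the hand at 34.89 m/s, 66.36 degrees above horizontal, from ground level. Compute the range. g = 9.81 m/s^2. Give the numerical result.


R = v^2 * sin(2*theta) / g
Convert angle to radians: theta = 66.36 deg = 1.1582 rad
sin(2*theta) = sin(2.3164) = 0.7347
R = 34.89^2 * 0.7347 / 9.81
R = 1217.3121 * 0.7347 / 9.81 = 91.1654 m

91.1654 m


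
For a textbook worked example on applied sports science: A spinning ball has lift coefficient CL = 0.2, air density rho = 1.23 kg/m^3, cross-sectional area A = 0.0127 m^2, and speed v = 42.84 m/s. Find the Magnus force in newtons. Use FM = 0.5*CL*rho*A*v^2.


FM = 0.5 * CL * rho * A * v^2
FM = 0.5 * 0.2 * 1.23 * 0.0127 * 42.84^2
v^2 = 1835.2656
FM = 0.5 * 0.2 * 1.23 * 0.0127 * 1835.2656 = 2.8669 N

2.8669 N


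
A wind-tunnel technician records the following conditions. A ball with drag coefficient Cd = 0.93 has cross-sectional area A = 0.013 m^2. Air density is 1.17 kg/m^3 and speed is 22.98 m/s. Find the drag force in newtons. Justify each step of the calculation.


Fd = 0.5 * Cd * rho * A * v^2
Fd = 0.5 * 0.93 * 1.17 * 0.013 * 22.98^2
v^2 = 528.0804
Fd = 0.5 * 0.93 * 1.17 * 0.013 * 528.0804 = 3.7349 N

3.7349 N


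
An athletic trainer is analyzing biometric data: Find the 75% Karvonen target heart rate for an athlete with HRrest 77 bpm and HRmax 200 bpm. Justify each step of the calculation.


Target = HRrest + pct*(HRmax - HRrest)
Heart rate reserve = HRmax - HRrest = 200 - 77 = 123 bpm
Fraction = 75% = 0.75
Target = 77 + 0.75 * 123
Target = 77 + 92.25 = 169.25 bpm

169.25 bpm


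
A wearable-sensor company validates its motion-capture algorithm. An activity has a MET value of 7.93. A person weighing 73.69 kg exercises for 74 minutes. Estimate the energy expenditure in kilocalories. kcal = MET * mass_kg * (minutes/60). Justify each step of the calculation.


kcal = MET * mass * time_hr
Convert time: 74 min = 1.2333 hr
kcal = 7.93 * 73.69 * 1.2333
kcal = 720.7128 kcal

720.7128 kcal


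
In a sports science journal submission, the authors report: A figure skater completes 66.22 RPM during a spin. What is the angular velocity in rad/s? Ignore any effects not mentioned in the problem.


omega = RPM * 2 * pi / 60
omega = 66.22 * 2 * 3.14159 / 60
omega = 416.0725 / 60 = 6.9345 rad/s

6.9345 rad/s


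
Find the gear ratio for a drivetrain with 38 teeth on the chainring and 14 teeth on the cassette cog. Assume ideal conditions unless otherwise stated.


GR = front_teeth / rear_teeth
GR = 38 / 14
GR = 2.7143

2.7143


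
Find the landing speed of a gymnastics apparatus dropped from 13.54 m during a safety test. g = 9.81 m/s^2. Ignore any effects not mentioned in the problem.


v = sqrt(2 * g * h)
v = sqrt(2 * 9.81 * 13.54)
v = sqrt(265.6548) = 16.2989 m/s

16.2989 m/s


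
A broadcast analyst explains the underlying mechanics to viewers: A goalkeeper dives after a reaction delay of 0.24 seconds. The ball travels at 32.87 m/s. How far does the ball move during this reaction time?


d = v * t
d = 32.87 * 0.24
d = 7.8888 m

7.8888 m


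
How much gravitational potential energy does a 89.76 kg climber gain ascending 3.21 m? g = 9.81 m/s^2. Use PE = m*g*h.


PE = m * g * h
PE = 89.76 * 9.81 * 3.21
PE = 880.5456 * 3.21 = 2826.5514 J

2826.5514 J


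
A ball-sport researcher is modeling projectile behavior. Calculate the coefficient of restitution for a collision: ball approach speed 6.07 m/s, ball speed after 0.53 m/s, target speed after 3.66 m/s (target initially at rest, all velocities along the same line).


e = (v2_after - v1_after) / (v1_before - v2_before)
Numerator = 3.66 - 0.53 = 3.13
Denominator = 6.07 - 0 = 6.07
e = 3.13 / 6.07 = 0.5157

0.5157


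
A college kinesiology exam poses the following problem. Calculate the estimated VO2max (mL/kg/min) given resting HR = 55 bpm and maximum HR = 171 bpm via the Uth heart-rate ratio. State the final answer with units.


VO2max = 15.3 * HRmax / HRrest
VO2max = 15.3 * 171 / 55
VO2max = 2616.3 / 55 = 47.5691 mL/kg/min

47.5691 mL/kg/min


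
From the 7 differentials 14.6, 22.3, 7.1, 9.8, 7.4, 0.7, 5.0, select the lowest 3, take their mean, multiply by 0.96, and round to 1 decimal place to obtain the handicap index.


All differentials: 14.6, 22.3, 7.1, 9.8, 7.4, 0.7, 5.0
Sorted: 0.7, 5.0, 7.1, 7.4, 9.8, 14.6, 22.3
Best 3: 0.7, 5.0, 7.1
Average of best = 12.8 / 3 = 4.2667
Raw index = 4.2667 * 0.96 = 4.096
Handicap index = round(4.096, 1) = 4.1

4.1


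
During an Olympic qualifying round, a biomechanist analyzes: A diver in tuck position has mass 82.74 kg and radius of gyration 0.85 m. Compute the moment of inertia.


I = m * k^2
I = 82.74 * 0.85^2
I = 82.74 * 0.7225 = 59.7796 kg*m^2

59.7796 kg*m^2


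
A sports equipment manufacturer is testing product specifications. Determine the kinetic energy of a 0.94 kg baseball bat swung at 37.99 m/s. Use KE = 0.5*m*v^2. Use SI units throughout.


KE = 0.5 * m * v^2
KE = 0.5 * 0.94 * 37.99^2
KE = 0.5 * 0.94 * 1443.2401 = 678.3228 J

678.3228 J


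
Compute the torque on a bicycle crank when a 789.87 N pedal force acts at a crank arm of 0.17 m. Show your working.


tau = F * d
tau = 789.87 * 0.17
tau = 134.2779 N*m

134.2779 N*m


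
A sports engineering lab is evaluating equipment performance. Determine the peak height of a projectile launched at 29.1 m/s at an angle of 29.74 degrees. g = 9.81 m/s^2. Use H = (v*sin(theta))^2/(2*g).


H = (v*sin(theta))^2 / (2*g)
vy = v*sin(theta) = 29.1 * sin(29.74 deg) = 14.4355 m/s
H = vy^2 / (2*g) = 208.3834 / (2*9.81)
H = 208.3834 / 19.62 = 10.621 m

10.621 m


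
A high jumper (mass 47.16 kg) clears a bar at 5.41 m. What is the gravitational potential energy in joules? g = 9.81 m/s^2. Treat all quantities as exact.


PE = m * g * h
PE = 47.16 * 9.81 * 5.41
PE = 462.6396 * 5.41 = 2502.8802 J

2502.8802 J


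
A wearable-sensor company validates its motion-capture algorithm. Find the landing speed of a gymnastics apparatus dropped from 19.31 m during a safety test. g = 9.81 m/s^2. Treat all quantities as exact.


v = sqrt(2 * g * h)
v = sqrt(2 * 9.81 * 19.31)
v = sqrt(378.8622) = 19.4644 m/s

19.4644 m/s


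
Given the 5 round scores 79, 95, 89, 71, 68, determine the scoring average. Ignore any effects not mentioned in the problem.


Average = sum / n
Sum = 402
Average = 402 / 5 = 80.4

80.4


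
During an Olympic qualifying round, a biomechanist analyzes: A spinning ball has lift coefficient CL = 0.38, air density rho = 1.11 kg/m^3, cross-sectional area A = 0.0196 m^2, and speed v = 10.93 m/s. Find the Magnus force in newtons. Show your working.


FM = 0.5 * CL * rho * A * v^2
FM = 0.5 * 0.38 * 1.11 * 0.0196 * 10.93^2
v^2 = 119.4649
FM = 0.5 * 0.38 * 1.11 * 0.0196 * 119.4649 = 0.4938 N

0.4938 N


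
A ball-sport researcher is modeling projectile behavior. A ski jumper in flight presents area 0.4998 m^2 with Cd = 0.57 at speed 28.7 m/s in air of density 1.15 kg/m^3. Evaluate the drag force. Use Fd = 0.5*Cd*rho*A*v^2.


Fd = 0.5 * Cd * rho * A * v^2
Fd = 0.5 * 0.57 * 1.15 * 0.4998 * 28.7^2
v^2 = 823.69
Fd = 0.5 * 0.57 * 1.15 * 0.4998 * 823.69 = 134.9282 N

134.9282 N


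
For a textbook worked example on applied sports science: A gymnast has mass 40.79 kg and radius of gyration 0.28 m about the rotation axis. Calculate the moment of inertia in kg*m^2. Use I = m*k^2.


I = m * k^2
I = 40.79 * 0.28^2
I = 40.79 * 0.0784 = 3.1979 kg*m^2

3.1979 kg*m^2


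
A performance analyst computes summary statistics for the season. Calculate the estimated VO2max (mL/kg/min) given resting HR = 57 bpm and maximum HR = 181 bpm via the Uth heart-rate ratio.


VO2max = 15.3 * HRmax / HRrest
VO2max = 15.3 * 181 / 57
VO2max = 2769.3 / 57 = 48.5842 mL/kg/min

48.5842 mL/kg/min


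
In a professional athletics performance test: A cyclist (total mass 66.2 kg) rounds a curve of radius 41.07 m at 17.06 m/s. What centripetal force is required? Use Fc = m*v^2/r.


Fc = m * v^2 / r
v^2 = 17.06^2 = 291.0436
Fc = 66.2 * 291.0436 / 41.07
Fc = 19267.0863 / 41.07 = 469.128 N

469.128 N


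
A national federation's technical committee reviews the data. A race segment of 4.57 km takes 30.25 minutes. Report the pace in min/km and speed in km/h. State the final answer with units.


Pace = time / distance = 30.25 min / 4.57 km = 6.6193 min/km
Speed = distance / time_in_hours = 4.57 / 0.5042 hr
Speed = 9.0645 km/h

6.6193 min/km, 9.0645 km/h


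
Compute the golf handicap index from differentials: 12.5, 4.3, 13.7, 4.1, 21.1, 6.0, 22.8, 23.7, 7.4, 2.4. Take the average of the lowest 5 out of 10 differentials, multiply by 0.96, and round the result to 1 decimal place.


All differentials: 12.5, 4.3, 13.7, 4.1, 21.1, 6.0, 22.8, 23.7, 7.4, 2.4
Sorted: 2.4, 4.1, 4.3, 6.0, 7.4, 12.5, 13.7, 21.1, 22.8, 23.7
Best 5: 2.4, 4.1, 4.3, 6.0, 7.4
Average of best = 24.2 / 5 = 4.84
Raw index = 4.84 * 0.96 = 4.6464
Handicap index = round(4.6464, 1) = 4.6

4.6


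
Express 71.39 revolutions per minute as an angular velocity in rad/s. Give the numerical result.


omega = RPM * 2 * pi / 60
omega = 71.39 * 2 * 3.14159 / 60
omega = 448.5566 / 60 = 7.4759 rad/s

7.4759 rad/s


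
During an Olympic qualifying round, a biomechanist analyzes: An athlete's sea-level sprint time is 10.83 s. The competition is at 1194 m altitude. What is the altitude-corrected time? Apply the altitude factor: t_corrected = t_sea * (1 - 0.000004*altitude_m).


Correction factor = 1 - 0.000004 * 1194 = 0.995224
t_corrected = t_sea * factor = 10.83 * 0.995224
t_corrected = 10.7783 s

10.7783 s


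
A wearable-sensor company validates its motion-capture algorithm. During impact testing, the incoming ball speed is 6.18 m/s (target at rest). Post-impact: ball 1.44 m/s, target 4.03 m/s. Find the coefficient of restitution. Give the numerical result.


e = (v2_after - v1_after) / (v1_before - v2_before)
Numerator = 4.03 - 1.44 = 2.59
Denominator = 6.18 - 0 = 6.18
e = 2.59 / 6.18 = 0.4191

0.4191


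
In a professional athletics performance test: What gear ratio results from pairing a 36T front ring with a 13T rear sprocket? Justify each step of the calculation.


GR = front_teeth / rear_teeth
GR = 36 / 13
GR = 2.7692

2.7692


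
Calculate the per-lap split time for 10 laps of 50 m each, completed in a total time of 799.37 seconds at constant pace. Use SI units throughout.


Split time = total_time / n_laps = 799.37 / 10
Split time = 79.937 s per lap

79.937 s


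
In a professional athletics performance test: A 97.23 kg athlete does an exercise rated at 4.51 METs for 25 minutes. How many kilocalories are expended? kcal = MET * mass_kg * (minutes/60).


kcal = MET * mass * time_hr
Convert time: 25 min = 0.4167 hr
kcal = 4.51 * 97.23 * 0.4167
kcal = 182.7114 kcal

182.7114 kcal


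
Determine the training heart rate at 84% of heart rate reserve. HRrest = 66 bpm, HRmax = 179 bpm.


Target = HRrest + pct*(HRmax - HRrest)
Heart rate reserve = HRmax - HRrest = 179 - 66 = 113 bpm
Fraction = 84% = 0.84
Target = 66 + 0.84 * 113
Target = 66 + 94.92 = 160.92 bpm

160.92 bpm


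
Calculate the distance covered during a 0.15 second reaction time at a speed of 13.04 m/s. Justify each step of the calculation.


d = v * t
d = 13.04 * 0.15
d = 1.956 m

1.956 m


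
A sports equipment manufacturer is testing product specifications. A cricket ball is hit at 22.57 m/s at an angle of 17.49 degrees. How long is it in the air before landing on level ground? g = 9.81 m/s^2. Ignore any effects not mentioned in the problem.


T = 2*v*sin(theta)/g
sin(theta) = sin(17.49 deg) = 0.3005
T = 2*22.57*0.3005 / 9.81
T = 13.5663 / 9.81 = 1.3829 s

1.3829 s


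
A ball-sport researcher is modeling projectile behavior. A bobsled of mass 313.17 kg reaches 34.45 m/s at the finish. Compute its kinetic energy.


KE = 0.5 * m * v^2
KE = 0.5 * 313.17 * 34.45^2
KE = 0.5 * 313.17 * 1186.8025 = 185835.4695 J

185835.4695 J


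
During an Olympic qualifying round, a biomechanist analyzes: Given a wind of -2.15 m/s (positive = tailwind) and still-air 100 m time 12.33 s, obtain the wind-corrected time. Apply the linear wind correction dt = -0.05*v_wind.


dt = -0.05 * v_wind = -0.05 * -2.15 = 0.1075 s
t_corrected = t_still + dt = 12.33 + (0.1075)
t_corrected = 12.4375 s

12.4375 s


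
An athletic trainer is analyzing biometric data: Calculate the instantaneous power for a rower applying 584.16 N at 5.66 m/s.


P = F * v
P = 584.16 * 5.66
P = 3306.3456 W

3306.3456 W


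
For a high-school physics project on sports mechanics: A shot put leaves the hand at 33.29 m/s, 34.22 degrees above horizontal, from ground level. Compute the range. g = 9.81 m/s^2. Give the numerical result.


R = v^2 * sin(2*theta) / g
Convert angle to radians: theta = 34.22 deg = 0.5973 rad
sin(2*theta) = sin(1.1945) = 0.93
R = 33.29^2 * 0.93 / 9.81
R = 1108.2241 * 0.93 / 9.81 = 105.0648 m

105.0648 m


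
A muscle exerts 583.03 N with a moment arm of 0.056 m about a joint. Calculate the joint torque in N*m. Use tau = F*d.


tau = F * d
tau = 583.03 * 0.056
tau = 32.6497 N*m

32.6497 N*m


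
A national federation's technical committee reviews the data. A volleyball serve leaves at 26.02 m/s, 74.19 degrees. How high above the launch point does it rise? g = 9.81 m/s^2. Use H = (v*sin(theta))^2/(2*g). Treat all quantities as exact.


H = (v*sin(theta))^2 / (2*g)
vy = v*sin(theta) = 26.02 * sin(74.19 deg) = 25.0357 m/s
H = vy^2 / (2*g) = 626.785 / (2*9.81)
H = 626.785 / 19.62 = 31.9462 m

31.9462 m


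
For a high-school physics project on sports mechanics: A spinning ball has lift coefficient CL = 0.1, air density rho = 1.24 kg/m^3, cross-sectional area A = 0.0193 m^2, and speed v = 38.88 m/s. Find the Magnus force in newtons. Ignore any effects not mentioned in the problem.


FM = 0.5 * CL * rho * A * v^2
FM = 0.5 * 0.1 * 1.24 * 0.0193 * 38.88^2
v^2 = 1511.6544
FM = 0.5 * 0.1 * 1.24 * 0.0193 * 1511.6544 = 1.8088 N

1.8088 N


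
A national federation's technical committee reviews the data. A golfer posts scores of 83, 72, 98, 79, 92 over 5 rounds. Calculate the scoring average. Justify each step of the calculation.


Average = sum / n
Sum = 424
Average = 424 / 5 = 84.8

84.8


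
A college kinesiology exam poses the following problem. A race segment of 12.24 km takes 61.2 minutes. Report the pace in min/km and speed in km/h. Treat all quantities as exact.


Pace = time / distance = 61.2 min / 12.24 km = 5 min/km
Speed = distance / time_in_hours = 12.24 / 1.02 hr
Speed = 12 km/h

5 min/km, 12 km/h


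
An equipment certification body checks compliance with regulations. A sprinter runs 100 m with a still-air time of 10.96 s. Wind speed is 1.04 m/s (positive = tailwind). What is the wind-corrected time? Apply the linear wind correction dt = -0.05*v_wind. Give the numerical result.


dt = -0.05 * v_wind = -0.05 * 1.04 = -0.052 s
t_corrected = t_still + dt = 10.96 + (-0.052)
t_corrected = 10.908 s

10.908 s


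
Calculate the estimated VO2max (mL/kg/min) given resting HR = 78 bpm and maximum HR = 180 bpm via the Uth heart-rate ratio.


VO2max = 15.3 * HRmax / HRrest
VO2max = 15.3 * 180 / 78
VO2max = 2754 / 78 = 35.3077 mL/kg/min

35.3077 mL/kg/min


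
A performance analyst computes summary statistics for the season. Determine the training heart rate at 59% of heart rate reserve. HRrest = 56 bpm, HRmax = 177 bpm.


Target = HRrest + pct*(HRmax - HRrest)
Heart rate reserve = HRmax - HRrest = 177 - 56 = 121 bpm
Fraction = 59% = 0.59
Target = 56 + 0.59 * 121
Target = 56 + 71.39 = 127.39 bpm

127.39 bpm


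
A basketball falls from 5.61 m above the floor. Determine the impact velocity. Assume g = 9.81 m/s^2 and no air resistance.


v = sqrt(2 * g * h)
v = sqrt(2 * 9.81 * 5.61)
v = sqrt(110.0682) = 10.4913 m/s

10.4913 m/s


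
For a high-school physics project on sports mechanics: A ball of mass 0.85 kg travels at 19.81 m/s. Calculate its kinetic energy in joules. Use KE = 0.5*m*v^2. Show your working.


KE = 0.5 * m * v^2
KE = 0.5 * 0.85 * 19.81^2
KE = 0.5 * 0.85 * 392.4361 = 166.7853 J

166.7853 J


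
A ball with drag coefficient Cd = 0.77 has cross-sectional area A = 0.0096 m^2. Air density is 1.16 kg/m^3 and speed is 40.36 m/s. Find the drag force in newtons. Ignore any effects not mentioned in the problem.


Fd = 0.5 * Cd * rho * A * v^2
Fd = 0.5 * 0.77 * 1.16 * 0.0096 * 40.36^2
v^2 = 1628.9296
Fd = 0.5 * 0.77 * 1.16 * 0.0096 * 1628.9296 = 6.9838 N

6.9838 N


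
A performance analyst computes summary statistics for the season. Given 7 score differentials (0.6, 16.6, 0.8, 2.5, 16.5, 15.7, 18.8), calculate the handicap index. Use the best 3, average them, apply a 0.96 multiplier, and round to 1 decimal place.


All differentials: 0.6, 16.6, 0.8, 2.5, 16.5, 15.7, 18.8
Sorted: 0.6, 0.8, 2.5, 15.7, 16.5, 16.6, 18.8
Best 3: 0.6, 0.8, 2.5
Average of best = 3.9 / 3 = 1.3
Raw index = 1.3 * 0.96 = 1.248
Handicap index = round(1.248, 1) = 1.2

1.2


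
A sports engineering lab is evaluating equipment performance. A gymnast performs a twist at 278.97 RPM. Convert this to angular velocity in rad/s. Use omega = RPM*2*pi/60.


omega = RPM * 2 * pi / 60
omega = 278.97 * 2 * 3.14159 / 60
omega = 1752.8202 / 60 = 29.2137 rad/s

29.2137 rad/s


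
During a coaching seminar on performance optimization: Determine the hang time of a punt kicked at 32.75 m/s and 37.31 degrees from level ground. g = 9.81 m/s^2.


T = 2*v*sin(theta)/g
sin(theta) = sin(37.31 deg) = 0.6061
T = 2*32.75*0.6061 / 9.81
T = 39.7013 / 9.81 = 4.047 s

4.047 s


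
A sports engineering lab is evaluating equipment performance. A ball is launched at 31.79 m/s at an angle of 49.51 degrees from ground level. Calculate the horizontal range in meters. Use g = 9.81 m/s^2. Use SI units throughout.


R = v^2 * sin(2*theta) / g
Convert angle to radians: theta = 49.51 deg = 0.8641 rad
sin(2*theta) = sin(1.7282) = 0.9876
R = 31.79^2 * 0.9876 / 9.81
R = 1010.6041 * 0.9876 / 9.81 = 101.7438 m

101.7438 m


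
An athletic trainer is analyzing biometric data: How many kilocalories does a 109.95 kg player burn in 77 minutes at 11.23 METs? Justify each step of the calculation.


kcal = MET * mass * time_hr
Convert time: 77 min = 1.2833 hr
kcal = 11.23 * 109.95 * 1.2833
kcal = 1584.5811 kcal

1584.5811 kcal


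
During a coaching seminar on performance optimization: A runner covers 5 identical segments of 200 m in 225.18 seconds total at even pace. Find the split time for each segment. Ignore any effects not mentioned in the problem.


Split time = total_time / n_laps = 225.18 / 5
Split time = 45.036 s per lap

45.036 s


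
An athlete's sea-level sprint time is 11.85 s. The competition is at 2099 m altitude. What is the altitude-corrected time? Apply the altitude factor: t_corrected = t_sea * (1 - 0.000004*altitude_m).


Correction factor = 1 - 0.000004 * 2099 = 0.991604
t_corrected = t_sea * factor = 11.85 * 0.991604
t_corrected = 11.7505 s

11.7505 s


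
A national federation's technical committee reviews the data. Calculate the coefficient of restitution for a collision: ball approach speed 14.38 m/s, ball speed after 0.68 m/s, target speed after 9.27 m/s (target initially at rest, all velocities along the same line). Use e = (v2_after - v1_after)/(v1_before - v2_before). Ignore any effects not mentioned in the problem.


e = (v2_after - v1_after) / (v1_before - v2_before)
Numerator = 9.27 - 0.68 = 8.59
Denominator = 14.38 - 0 = 14.38
e = 8.59 / 14.38 = 0.5974

0.5974


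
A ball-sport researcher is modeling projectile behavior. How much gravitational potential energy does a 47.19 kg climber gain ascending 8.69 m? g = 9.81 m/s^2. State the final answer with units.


PE = m * g * h
PE = 47.19 * 9.81 * 8.69
PE = 462.9339 * 8.69 = 4022.8956 J

4022.8956 J


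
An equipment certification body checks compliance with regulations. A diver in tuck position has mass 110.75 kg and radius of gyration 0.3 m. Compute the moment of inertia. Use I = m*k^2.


I = m * k^2
I = 110.75 * 0.3^2
I = 110.75 * 0.09 = 9.9675 kg*m^2

9.9675 kg*m^2


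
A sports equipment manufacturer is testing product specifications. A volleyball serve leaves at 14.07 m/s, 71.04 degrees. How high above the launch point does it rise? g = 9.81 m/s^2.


H = (v*sin(theta))^2 / (2*g)
vy = v*sin(theta) = 14.07 * sin(71.04 deg) = 13.3066 m/s
H = vy^2 / (2*g) = 177.0667 / (2*9.81)
H = 177.0667 / 19.62 = 9.0248 m

9.0248 m


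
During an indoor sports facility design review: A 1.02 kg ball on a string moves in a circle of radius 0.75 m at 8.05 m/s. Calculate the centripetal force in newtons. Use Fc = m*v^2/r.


Fc = m * v^2 / r
v^2 = 8.05^2 = 64.8025
Fc = 1.02 * 64.8025 / 0.75
Fc = 66.0986 / 0.75 = 88.1314 N

88.1314 N


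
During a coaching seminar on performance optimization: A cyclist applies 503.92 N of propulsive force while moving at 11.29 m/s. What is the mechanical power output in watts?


P = F * v
P = 503.92 * 11.29
P = 5689.2568 W

5689.2568 W


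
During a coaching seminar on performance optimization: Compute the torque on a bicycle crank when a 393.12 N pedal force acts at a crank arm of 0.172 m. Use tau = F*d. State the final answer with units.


tau = F * d
tau = 393.12 * 0.172
tau = 67.6166 N*m

67.6166 N*m


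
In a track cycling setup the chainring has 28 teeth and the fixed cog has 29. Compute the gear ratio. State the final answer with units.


GR = front_teeth / rear_teeth
GR = 28 / 29
GR = 0.9655

0.9655


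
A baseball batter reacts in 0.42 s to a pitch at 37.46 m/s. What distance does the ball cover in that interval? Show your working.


d = v * t
d = 37.46 * 0.42
d = 15.7332 m

15.7332 m


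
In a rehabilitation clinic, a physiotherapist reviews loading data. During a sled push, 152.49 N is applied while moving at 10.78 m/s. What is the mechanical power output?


P = F * v
P = 152.49 * 10.78
P = 1643.8422 W

1643.8422 W


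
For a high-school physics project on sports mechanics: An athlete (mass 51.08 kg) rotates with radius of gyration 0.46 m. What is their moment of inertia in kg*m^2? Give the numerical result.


I = m * k^2
I = 51.08 * 0.46^2
I = 51.08 * 0.2116 = 10.8085 kg*m^2

10.8085 kg*m^2


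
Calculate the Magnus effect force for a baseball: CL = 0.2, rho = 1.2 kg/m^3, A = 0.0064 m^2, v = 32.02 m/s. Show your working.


FM = 0.5 * CL * rho * A * v^2
FM = 0.5 * 0.2 * 1.2 * 0.0064 * 32.02^2
v^2 = 1025.2804
FM = 0.5 * 0.2 * 1.2 * 0.0064 * 1025.2804 = 0.7874 N

0.7874 N


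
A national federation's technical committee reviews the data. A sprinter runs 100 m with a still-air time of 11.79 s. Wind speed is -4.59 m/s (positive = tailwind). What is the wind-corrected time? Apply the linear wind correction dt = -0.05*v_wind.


dt = -0.05 * v_wind = -0.05 * -4.59 = 0.2295 s
t_corrected = t_still + dt = 11.79 + (0.2295)
t_corrected = 12.0195 s

12.0195 s


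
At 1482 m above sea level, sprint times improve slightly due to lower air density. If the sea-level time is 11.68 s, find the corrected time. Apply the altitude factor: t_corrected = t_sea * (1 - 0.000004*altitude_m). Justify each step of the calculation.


Correction factor = 1 - 0.000004 * 1482 = 0.994072
t_corrected = t_sea * factor = 11.68 * 0.994072
t_corrected = 11.6108 s

11.6108 s


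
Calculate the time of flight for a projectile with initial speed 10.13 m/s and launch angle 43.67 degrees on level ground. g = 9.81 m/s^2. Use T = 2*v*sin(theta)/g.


T = 2*v*sin(theta)/g
sin(theta) = sin(43.67 deg) = 0.6905
T = 2*10.13*0.6905 / 9.81
T = 13.9896 / 9.81 = 1.4261 s

1.4261 s


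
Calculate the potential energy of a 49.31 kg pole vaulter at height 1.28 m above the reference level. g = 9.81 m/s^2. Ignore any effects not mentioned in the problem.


PE = m * g * h
PE = 49.31 * 9.81 * 1.28
PE = 483.7311 * 1.28 = 619.1758 J

619.1758 J


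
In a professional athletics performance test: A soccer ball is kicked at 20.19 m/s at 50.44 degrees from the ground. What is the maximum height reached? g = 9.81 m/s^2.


H = (v*sin(theta))^2 / (2*g)
vy = v*sin(theta) = 20.19 * sin(50.44 deg) = 15.5656 m/s
H = vy^2 / (2*g) = 242.2892 / (2*9.81)
H = 242.2892 / 19.62 = 12.3491 m

12.3491 m


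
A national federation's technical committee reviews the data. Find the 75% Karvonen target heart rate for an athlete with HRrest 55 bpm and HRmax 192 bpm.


Target = HRrest + pct*(HRmax - HRrest)
Heart rate reserve = HRmax - HRrest = 192 - 55 = 137 bpm
Fraction = 75% = 0.75
Target = 55 + 0.75 * 137
Target = 55 + 102.75 = 157.75 bpm

157.75 bpm


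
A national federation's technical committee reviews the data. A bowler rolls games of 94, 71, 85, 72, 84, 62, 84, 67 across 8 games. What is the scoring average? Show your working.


Average = sum / n
Sum = 619
Average = 619 / 8 = 77.375

77.375


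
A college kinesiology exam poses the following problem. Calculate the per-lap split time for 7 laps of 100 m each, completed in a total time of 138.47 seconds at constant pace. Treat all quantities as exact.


Split time = total_time / n_laps = 138.47 / 7
Split time = 19.7814 s per lap

19.7814 s


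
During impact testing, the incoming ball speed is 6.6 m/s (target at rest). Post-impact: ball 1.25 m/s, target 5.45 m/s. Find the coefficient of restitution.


e = (v2_after - v1_after) / (v1_before - v2_before)
Numerator = 5.45 - 1.25 = 4.2
Denominator = 6.6 - 0 = 6.6
e = 4.2 / 6.6 = 0.6364

0.6364


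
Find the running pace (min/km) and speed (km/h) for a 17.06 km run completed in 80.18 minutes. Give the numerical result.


Pace = time / distance = 80.18 min / 17.06 km = 4.6999 min/km
Speed = distance / time_in_hours = 17.06 / 1.3363 hr
Speed = 12.7663 km/h

4.6999 min/km, 12.7663 km/h


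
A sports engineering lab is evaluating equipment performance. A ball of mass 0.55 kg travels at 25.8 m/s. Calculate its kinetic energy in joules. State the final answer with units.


KE = 0.5 * m * v^2
KE = 0.5 * 0.55 * 25.8^2
KE = 0.5 * 0.55 * 665.64 = 183.051 J

183.051 J


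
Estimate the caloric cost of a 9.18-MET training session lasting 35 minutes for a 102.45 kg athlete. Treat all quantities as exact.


kcal = MET * mass * time_hr
Convert time: 35 min = 0.5833 hr
kcal = 9.18 * 102.45 * 0.5833
kcal = 548.6198 kcal

548.6198 kcal


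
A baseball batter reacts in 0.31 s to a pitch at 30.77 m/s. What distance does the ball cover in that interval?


d = v * t
d = 30.77 * 0.31
d = 9.5387 m

9.5387 m


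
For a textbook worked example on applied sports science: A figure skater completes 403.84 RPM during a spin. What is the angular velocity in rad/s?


omega = RPM * 2 * pi / 60
omega = 403.84 * 2 * 3.14159 / 60
omega = 2537.4016 / 60 = 42.29 rad/s

42.29 rad/s


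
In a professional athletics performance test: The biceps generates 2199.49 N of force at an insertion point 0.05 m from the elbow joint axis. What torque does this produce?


tau = F * d
tau = 2199.49 * 0.05
tau = 109.9745 N*m

109.9745 N*m


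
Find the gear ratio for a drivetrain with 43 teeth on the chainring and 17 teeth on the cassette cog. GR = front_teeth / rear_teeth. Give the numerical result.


GR = front_teeth / rear_teeth
GR = 43 / 17
GR = 2.5294

2.5294


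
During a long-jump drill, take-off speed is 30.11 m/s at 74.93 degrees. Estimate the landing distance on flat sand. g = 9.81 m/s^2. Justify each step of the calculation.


R = v^2 * sin(2*theta) / g
Convert angle to radians: theta = 74.93 deg = 1.3078 rad
sin(2*theta) = sin(2.6156) = 0.5021
R = 30.11^2 * 0.5021 / 9.81
R = 906.6121 * 0.5021 / 9.81 = 46.404 m

46.404 m


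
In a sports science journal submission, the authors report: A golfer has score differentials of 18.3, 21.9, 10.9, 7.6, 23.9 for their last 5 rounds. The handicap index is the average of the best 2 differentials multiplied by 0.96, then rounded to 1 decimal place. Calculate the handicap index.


All differentials: 18.3, 21.9, 10.9, 7.6, 23.9
Sorted: 7.6, 10.9, 18.3, 21.9, 23.9
Best 2: 7.6, 10.9
Average of best = 18.5 / 2 = 9.25
Raw index = 9.25 * 0.96 = 8.88
Handicap index = round(8.88, 1) = 8.9

8.9


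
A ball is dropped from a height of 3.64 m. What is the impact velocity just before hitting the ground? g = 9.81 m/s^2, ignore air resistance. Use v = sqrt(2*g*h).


v = sqrt(2 * g * h)
v = sqrt(2 * 9.81 * 3.64)
v = sqrt(71.4168) = 8.4508 m/s

8.4508 m/s


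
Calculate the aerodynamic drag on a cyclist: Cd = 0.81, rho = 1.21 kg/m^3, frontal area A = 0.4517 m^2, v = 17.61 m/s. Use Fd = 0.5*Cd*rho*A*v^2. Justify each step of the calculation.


Fd = 0.5 * Cd * rho * A * v^2
Fd = 0.5 * 0.81 * 1.21 * 0.4517 * 17.61^2
v^2 = 310.1121
Fd = 0.5 * 0.81 * 1.21 * 0.4517 * 310.1121 = 68.645 N

68.645 N


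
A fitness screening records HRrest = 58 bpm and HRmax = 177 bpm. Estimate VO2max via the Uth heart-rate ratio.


VO2max = 15.3 * HRmax / HRrest
VO2max = 15.3 * 177 / 58
VO2max = 2708.1 / 58 = 46.6914 mL/kg/min

46.6914 mL/kg/min


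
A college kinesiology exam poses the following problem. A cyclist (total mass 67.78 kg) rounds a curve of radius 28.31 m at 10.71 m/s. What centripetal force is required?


Fc = m * v^2 / r
v^2 = 10.71^2 = 114.7041
Fc = 67.78 * 114.7041 / 28.31
Fc = 7774.6439 / 28.31 = 274.6254 N

274.6254 N


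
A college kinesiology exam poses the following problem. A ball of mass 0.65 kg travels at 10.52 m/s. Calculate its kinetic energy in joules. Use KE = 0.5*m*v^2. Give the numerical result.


KE = 0.5 * m * v^2
KE = 0.5 * 0.65 * 10.52^2
KE = 0.5 * 0.65 * 110.6704 = 35.9679 J

35.9679 J


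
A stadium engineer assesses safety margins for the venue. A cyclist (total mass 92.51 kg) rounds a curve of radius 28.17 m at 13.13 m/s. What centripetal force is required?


Fc = m * v^2 / r
v^2 = 13.13^2 = 172.3969
Fc = 92.51 * 172.3969 / 28.17
Fc = 15948.4372 / 28.17 = 566.1497 N

566.1497 N


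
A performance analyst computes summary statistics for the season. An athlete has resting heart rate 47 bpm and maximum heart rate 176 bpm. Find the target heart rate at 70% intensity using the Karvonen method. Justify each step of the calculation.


Target = HRrest + pct*(HRmax - HRrest)
Heart rate reserve = HRmax - HRrest = 176 - 47 = 129 bpm
Fraction = 70% = 0.7
Target = 47 + 0.7 * 129
Target = 47 + 90.3 = 137.3 bpm

137.3 bpm


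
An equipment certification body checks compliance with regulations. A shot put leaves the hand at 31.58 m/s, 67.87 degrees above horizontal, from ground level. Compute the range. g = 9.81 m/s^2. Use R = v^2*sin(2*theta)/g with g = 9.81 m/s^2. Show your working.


R = v^2 * sin(2*theta) / g
Convert angle to radians: theta = 67.87 deg = 1.1846 rad
sin(2*theta) = sin(2.3691) = 0.6979
R = 31.58^2 * 0.6979 / 9.81
R = 997.2964 * 0.6979 / 9.81 = 70.9509 m

70.9509 m


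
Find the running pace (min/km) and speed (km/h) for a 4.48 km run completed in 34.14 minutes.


Pace = time / distance = 34.14 min / 4.48 km = 7.6205 min/km
Speed = distance / time_in_hours = 4.48 / 0.569 hr
Speed = 7.8735 km/h

7.6205 min/km, 7.8735 km/h


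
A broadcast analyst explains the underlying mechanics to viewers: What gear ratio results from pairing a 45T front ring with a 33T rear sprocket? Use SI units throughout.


GR = front_teeth / rear_teeth
GR = 45 / 33
GR = 1.3636

1.3636


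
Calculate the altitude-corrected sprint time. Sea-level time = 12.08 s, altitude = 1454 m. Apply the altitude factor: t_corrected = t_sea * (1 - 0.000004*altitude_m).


Correction factor = 1 - 0.000004 * 1454 = 0.994184
t_corrected = t_sea * factor = 12.08 * 0.994184
t_corrected = 12.0097 s

12.0097 s


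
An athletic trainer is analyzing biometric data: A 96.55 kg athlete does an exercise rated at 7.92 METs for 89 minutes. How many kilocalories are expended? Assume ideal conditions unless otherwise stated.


kcal = MET * mass * time_hr
Convert time: 89 min = 1.4833 hr
kcal = 7.92 * 96.55 * 1.4833
kcal = 1134.2694 kcal

1134.2694 kcal


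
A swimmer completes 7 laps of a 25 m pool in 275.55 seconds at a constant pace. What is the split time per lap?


Split time = total_time / n_laps = 275.55 / 7
Split time = 39.3643 s per lap

39.3643 s


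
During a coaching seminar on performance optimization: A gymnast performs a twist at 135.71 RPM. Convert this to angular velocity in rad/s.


omega = RPM * 2 * pi / 60
omega = 135.71 * 2 * 3.14159 / 60
omega = 852.6911 / 60 = 14.2115 rad/s

14.2115 rad/s


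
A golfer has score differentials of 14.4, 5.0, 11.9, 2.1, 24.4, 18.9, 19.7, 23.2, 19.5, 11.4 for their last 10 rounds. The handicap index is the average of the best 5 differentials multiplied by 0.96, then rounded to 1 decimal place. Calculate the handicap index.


All differentials: 14.4, 5.0, 11.9, 2.1, 24.4, 18.9, 19.7, 23.2, 19.5, 11.4
Sorted: 2.1, 5.0, 11.4, 11.9, 14.4, 18.9, 19.5, 19.7, 23.2, 24.4
Best 5: 2.1, 5.0, 11.4, 11.9, 14.4
Average of best = 44.8 / 5 = 8.96
Raw index = 8.96 * 0.96 = 8.6016
Handicap index = round(8.6016, 1) = 8.6

8.6


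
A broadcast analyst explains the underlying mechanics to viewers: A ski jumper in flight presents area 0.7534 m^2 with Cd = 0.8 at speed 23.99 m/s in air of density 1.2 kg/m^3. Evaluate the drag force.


Fd = 0.5 * Cd * rho * A * v^2
Fd = 0.5 * 0.8 * 1.2 * 0.7534 * 23.99^2
v^2 = 575.5201
Fd = 0.5 * 0.8 * 1.2 * 0.7534 * 575.5201 = 208.1265 N

208.1265 N


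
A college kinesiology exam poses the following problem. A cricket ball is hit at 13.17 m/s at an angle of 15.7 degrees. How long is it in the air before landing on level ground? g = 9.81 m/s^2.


T = 2*v*sin(theta)/g
sin(theta) = sin(15.7 deg) = 0.2706
T = 2*13.17*0.2706 / 9.81
T = 7.1276 / 9.81 = 0.7266 s

0.7266 s


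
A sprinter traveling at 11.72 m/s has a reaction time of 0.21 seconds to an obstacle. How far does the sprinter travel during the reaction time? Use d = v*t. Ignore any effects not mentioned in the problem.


d = v * t
d = 11.72 * 0.21
d = 2.4612 m

2.4612 m


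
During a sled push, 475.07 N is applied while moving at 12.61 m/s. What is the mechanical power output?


P = F * v
P = 475.07 * 12.61
P = 5990.6327 W

5990.6327 W


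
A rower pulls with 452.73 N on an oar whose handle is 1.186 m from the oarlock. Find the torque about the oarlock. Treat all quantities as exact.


tau = F * d
tau = 452.73 * 1.186
tau = 536.9378 N*m

536.9378 N*m


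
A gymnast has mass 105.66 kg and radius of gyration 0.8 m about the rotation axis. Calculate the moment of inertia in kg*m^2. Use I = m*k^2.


I = m * k^2
I = 105.66 * 0.8^2
I = 105.66 * 0.64 = 67.6224 kg*m^2

67.6224 kg*m^2


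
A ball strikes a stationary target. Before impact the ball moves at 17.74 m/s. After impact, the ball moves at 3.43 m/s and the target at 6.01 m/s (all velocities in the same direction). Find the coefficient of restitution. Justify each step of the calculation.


e = (v2_after - v1_after) / (v1_before - v2_before)
Numerator = 6.01 - 3.43 = 2.58
Denominator = 17.74 - 0 = 17.74
e = 2.58 / 17.74 = 0.1454

0.1454


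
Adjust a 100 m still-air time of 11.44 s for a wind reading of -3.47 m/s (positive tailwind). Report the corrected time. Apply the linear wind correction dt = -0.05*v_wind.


dt = -0.05 * v_wind = -0.05 * -3.47 = 0.1735 s
t_corrected = t_still + dt = 11.44 + (0.1735)
t_corrected = 11.6135 s

11.6135 s


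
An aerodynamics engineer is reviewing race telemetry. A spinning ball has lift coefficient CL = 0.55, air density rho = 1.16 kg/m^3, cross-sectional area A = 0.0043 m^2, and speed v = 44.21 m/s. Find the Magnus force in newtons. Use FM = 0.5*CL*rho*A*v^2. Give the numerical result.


FM = 0.5 * CL * rho * A * v^2
FM = 0.5 * 0.55 * 1.16 * 0.0043 * 44.21^2
v^2 = 1954.5241
FM = 0.5 * 0.55 * 1.16 * 0.0043 * 1954.5241 = 2.681 N

2.681 N


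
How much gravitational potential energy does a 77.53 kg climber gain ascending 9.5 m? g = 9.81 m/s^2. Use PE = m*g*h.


PE = m * g * h
PE = 77.53 * 9.81 * 9.5
PE = 760.5693 * 9.5 = 7225.4083 J

7225.4083 J


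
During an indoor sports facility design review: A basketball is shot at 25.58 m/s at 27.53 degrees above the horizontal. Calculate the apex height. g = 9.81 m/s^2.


H = (v*sin(theta))^2 / (2*g)
vy = v*sin(theta) = 25.58 * sin(27.53 deg) = 11.8234 m/s
H = vy^2 / (2*g) = 139.793 / (2*9.81)
H = 139.793 / 19.62 = 7.125 m

7.125 m


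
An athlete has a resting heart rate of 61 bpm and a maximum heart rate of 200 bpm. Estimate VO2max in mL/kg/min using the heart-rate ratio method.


VO2max = 15.3 * HRmax / HRrest
VO2max = 15.3 * 200 / 61
VO2max = 3060 / 61 = 50.1639 mL/kg/min

50.1639 mL/kg/min


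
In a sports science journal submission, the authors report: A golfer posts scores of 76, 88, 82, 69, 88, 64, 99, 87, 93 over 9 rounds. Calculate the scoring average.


Average = sum / n
Sum = 746
Average = 746 / 9 = 82.8889

82.8889


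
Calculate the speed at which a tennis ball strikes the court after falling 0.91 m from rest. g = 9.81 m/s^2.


v = sqrt(2 * g * h)
v = sqrt(2 * 9.81 * 0.91)
v = sqrt(17.8542) = 4.2254 m/s

4.2254 m/s


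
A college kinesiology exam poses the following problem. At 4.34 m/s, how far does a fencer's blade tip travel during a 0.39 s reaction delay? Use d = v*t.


d = v * t
d = 4.34 * 0.39
d = 1.6926 m

1.6926 m


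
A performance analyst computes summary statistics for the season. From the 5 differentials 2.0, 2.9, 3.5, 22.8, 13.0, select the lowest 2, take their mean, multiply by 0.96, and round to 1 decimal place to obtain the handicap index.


All differentials: 2.0, 2.9, 3.5, 22.8, 13.0
Sorted: 2.0, 2.9, 3.5, 13.0, 22.8
Best 2: 2.0, 2.9
Average of best = 4.9 / 2 = 2.45
Raw index = 2.45 * 0.96 = 2.352
Handicap index = round(2.352, 1) = 2.4

2.4
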